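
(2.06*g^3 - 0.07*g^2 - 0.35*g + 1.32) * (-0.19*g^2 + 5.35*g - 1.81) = -0.3914*g^5 + 11.0343*g^4 - 4.0366*g^3 - 1.9966*g^2 + 7.6955*g - 2.3892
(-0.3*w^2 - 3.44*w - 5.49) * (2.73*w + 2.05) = -0.819*w^3 - 10.0062*w^2 - 22.0397*w - 11.2545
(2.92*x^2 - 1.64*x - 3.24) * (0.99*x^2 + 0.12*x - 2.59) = 2.8908*x^4 - 1.2732*x^3 - 10.9672*x^2 + 3.8588*x + 8.3916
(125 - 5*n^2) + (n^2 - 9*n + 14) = -4*n^2 - 9*n + 139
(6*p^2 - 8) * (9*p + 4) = 54*p^3 + 24*p^2 - 72*p - 32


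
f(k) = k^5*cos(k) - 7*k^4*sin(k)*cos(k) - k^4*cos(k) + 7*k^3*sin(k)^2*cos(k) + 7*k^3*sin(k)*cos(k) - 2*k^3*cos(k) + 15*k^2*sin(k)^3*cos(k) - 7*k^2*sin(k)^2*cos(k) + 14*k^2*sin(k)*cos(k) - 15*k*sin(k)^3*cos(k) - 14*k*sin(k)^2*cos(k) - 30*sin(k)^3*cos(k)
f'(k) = -k^5*sin(k) + 7*k^4*sin(k)^2 + k^4*sin(k) - 7*k^4*cos(k)^2 + 5*k^4*cos(k) - 7*k^3*sin(k)^3 - 7*k^3*sin(k)^2 + 14*k^3*sin(k)*cos(k)^2 - 28*k^3*sin(k)*cos(k) + 2*k^3*sin(k) + 7*k^3*cos(k)^2 - 4*k^3*cos(k) - 15*k^2*sin(k)^4 + 7*k^2*sin(k)^3 + 45*k^2*sin(k)^2*cos(k)^2 + 21*k^2*sin(k)^2*cos(k) - 14*k^2*sin(k)^2 - 14*k^2*sin(k)*cos(k)^2 + 21*k^2*sin(k)*cos(k) + 14*k^2*cos(k)^2 - 6*k^2*cos(k) + 15*k*sin(k)^4 + 30*k*sin(k)^3*cos(k) + 14*k*sin(k)^3 - 45*k*sin(k)^2*cos(k)^2 - 14*k*sin(k)^2*cos(k) - 28*k*sin(k)*cos(k)^2 + 28*k*sin(k)*cos(k) + 30*sin(k)^4 - 15*sin(k)^3*cos(k) - 90*sin(k)^2*cos(k)^2 - 14*sin(k)^2*cos(k)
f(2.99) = -69.54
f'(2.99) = -392.17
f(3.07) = -105.69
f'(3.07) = -513.46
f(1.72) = 1.23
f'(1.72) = 2.54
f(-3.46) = 887.46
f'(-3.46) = -2036.67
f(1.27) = -6.11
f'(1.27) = 21.40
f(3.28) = -250.00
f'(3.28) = -863.29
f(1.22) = -7.13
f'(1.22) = 19.37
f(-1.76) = 5.51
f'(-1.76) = -28.46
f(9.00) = -32341.04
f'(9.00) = -64232.23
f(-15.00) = 433811.38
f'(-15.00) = -720697.09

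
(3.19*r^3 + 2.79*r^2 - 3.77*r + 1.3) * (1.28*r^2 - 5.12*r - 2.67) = 4.0832*r^5 - 12.7616*r^4 - 27.6277*r^3 + 13.5171*r^2 + 3.4099*r - 3.471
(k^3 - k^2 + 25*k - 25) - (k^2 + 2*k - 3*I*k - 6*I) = k^3 - 2*k^2 + 23*k + 3*I*k - 25 + 6*I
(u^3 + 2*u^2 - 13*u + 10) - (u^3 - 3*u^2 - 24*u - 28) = 5*u^2 + 11*u + 38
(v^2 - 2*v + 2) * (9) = 9*v^2 - 18*v + 18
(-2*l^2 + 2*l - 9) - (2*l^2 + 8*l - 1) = -4*l^2 - 6*l - 8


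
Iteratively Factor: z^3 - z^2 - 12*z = (z + 3)*(z^2 - 4*z) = z*(z + 3)*(z - 4)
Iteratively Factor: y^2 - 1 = (y + 1)*(y - 1)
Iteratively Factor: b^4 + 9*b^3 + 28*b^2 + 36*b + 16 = (b + 2)*(b^3 + 7*b^2 + 14*b + 8) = (b + 2)^2*(b^2 + 5*b + 4) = (b + 2)^2*(b + 4)*(b + 1)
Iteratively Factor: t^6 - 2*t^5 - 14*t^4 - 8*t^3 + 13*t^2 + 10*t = (t + 1)*(t^5 - 3*t^4 - 11*t^3 + 3*t^2 + 10*t) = (t + 1)^2*(t^4 - 4*t^3 - 7*t^2 + 10*t) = (t - 5)*(t + 1)^2*(t^3 + t^2 - 2*t) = (t - 5)*(t + 1)^2*(t + 2)*(t^2 - t) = (t - 5)*(t - 1)*(t + 1)^2*(t + 2)*(t)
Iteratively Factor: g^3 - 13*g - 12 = (g + 1)*(g^2 - g - 12) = (g - 4)*(g + 1)*(g + 3)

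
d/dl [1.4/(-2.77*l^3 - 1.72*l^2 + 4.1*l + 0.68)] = (11.634*l^2 + 4.816*l - 5.74)/(2.77*l^3 + 1.72*l^2 - 4.1*l - 0.68)^2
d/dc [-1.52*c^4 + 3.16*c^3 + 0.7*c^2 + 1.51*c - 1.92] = -6.08*c^3 + 9.48*c^2 + 1.4*c + 1.51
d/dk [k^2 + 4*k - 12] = 2*k + 4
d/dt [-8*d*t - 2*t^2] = -8*d - 4*t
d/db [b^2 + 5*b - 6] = 2*b + 5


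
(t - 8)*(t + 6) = t^2 - 2*t - 48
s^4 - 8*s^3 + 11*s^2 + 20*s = s*(s - 5)*(s - 4)*(s + 1)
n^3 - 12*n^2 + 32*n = n*(n - 8)*(n - 4)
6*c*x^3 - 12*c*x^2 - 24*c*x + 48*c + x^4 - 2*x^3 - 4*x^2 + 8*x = (6*c + x)*(x - 2)^2*(x + 2)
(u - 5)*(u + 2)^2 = u^3 - u^2 - 16*u - 20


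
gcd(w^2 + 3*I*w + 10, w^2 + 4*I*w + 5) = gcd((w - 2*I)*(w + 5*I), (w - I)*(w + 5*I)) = w + 5*I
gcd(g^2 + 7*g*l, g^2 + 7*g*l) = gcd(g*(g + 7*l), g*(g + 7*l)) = g^2 + 7*g*l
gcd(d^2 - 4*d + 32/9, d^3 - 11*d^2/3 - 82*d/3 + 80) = d - 8/3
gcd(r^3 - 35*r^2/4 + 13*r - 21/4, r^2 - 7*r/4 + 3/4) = r^2 - 7*r/4 + 3/4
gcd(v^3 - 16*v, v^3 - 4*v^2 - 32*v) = v^2 + 4*v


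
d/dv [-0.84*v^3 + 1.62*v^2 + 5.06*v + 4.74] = -2.52*v^2 + 3.24*v + 5.06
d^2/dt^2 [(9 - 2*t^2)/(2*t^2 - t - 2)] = 2*(-4*t^3 + 84*t^2 - 54*t + 37)/(8*t^6 - 12*t^5 - 18*t^4 + 23*t^3 + 18*t^2 - 12*t - 8)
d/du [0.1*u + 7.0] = 0.100000000000000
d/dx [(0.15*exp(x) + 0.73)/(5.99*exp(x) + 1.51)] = -4.1462*exp(x)/(5.99*exp(x) + 1.51)^2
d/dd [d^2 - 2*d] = 2*d - 2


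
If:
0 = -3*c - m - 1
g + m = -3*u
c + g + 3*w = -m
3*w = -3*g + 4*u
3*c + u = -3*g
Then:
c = -3/28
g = 1/28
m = -19/28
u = 3/14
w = 1/4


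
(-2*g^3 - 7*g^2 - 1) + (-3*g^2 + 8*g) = -2*g^3 - 10*g^2 + 8*g - 1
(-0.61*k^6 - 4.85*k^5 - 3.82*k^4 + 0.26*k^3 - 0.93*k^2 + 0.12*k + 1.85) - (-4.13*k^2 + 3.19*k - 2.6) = -0.61*k^6 - 4.85*k^5 - 3.82*k^4 + 0.26*k^3 + 3.2*k^2 - 3.07*k + 4.45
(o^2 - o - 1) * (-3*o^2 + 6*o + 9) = -3*o^4 + 9*o^3 + 6*o^2 - 15*o - 9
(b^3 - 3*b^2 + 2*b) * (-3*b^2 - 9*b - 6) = -3*b^5 + 15*b^3 - 12*b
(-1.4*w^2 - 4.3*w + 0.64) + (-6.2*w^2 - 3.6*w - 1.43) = -7.6*w^2 - 7.9*w - 0.79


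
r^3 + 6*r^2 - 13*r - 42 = (r - 3)*(r + 2)*(r + 7)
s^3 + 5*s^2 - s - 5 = (s - 1)*(s + 1)*(s + 5)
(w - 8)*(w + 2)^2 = w^3 - 4*w^2 - 28*w - 32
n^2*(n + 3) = n^3 + 3*n^2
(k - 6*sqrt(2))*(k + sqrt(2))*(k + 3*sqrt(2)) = k^3 - 2*sqrt(2)*k^2 - 42*k - 36*sqrt(2)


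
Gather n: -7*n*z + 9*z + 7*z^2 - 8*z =-7*n*z + 7*z^2 + z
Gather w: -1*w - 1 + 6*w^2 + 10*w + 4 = 6*w^2 + 9*w + 3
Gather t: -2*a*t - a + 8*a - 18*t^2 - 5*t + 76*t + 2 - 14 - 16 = 7*a - 18*t^2 + t*(71 - 2*a) - 28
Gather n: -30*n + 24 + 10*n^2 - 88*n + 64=10*n^2 - 118*n + 88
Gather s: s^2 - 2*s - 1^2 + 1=s^2 - 2*s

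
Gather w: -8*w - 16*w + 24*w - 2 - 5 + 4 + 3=0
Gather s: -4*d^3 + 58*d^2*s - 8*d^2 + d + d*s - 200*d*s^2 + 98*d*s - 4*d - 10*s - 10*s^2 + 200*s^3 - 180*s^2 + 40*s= -4*d^3 - 8*d^2 - 3*d + 200*s^3 + s^2*(-200*d - 190) + s*(58*d^2 + 99*d + 30)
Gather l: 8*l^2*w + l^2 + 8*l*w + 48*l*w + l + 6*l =l^2*(8*w + 1) + l*(56*w + 7)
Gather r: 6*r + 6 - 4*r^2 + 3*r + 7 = -4*r^2 + 9*r + 13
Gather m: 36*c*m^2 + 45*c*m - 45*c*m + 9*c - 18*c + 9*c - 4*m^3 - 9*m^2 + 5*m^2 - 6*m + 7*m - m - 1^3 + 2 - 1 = -4*m^3 + m^2*(36*c - 4)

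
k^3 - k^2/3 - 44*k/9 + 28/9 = (k - 2)*(k - 2/3)*(k + 7/3)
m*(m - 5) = m^2 - 5*m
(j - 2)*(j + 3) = j^2 + j - 6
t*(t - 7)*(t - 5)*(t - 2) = t^4 - 14*t^3 + 59*t^2 - 70*t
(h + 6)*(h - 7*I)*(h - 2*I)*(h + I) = h^4 + 6*h^3 - 8*I*h^3 - 5*h^2 - 48*I*h^2 - 30*h - 14*I*h - 84*I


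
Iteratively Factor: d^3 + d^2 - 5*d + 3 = (d - 1)*(d^2 + 2*d - 3) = (d - 1)*(d + 3)*(d - 1)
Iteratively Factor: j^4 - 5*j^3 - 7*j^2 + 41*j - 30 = (j - 1)*(j^3 - 4*j^2 - 11*j + 30) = (j - 5)*(j - 1)*(j^2 + j - 6) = (j - 5)*(j - 1)*(j + 3)*(j - 2)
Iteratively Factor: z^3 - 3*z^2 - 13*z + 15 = (z + 3)*(z^2 - 6*z + 5) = (z - 5)*(z + 3)*(z - 1)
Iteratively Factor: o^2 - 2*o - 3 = (o + 1)*(o - 3)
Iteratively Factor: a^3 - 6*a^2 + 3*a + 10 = (a + 1)*(a^2 - 7*a + 10) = (a - 5)*(a + 1)*(a - 2)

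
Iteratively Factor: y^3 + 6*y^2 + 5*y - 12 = (y - 1)*(y^2 + 7*y + 12) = (y - 1)*(y + 4)*(y + 3)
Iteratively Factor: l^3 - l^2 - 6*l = (l + 2)*(l^2 - 3*l) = (l - 3)*(l + 2)*(l)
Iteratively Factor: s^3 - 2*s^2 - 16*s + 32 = (s + 4)*(s^2 - 6*s + 8) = (s - 4)*(s + 4)*(s - 2)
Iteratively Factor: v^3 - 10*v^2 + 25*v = (v)*(v^2 - 10*v + 25) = v*(v - 5)*(v - 5)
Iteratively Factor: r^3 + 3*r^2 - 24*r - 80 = (r - 5)*(r^2 + 8*r + 16) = (r - 5)*(r + 4)*(r + 4)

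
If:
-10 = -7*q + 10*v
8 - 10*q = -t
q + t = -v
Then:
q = 10/13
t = -4/13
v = -6/13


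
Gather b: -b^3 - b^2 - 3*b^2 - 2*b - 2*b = -b^3 - 4*b^2 - 4*b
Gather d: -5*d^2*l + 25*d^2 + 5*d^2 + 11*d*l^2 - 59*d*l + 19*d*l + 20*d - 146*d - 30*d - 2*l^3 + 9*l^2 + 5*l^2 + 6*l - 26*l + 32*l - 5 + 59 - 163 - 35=d^2*(30 - 5*l) + d*(11*l^2 - 40*l - 156) - 2*l^3 + 14*l^2 + 12*l - 144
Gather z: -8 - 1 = -9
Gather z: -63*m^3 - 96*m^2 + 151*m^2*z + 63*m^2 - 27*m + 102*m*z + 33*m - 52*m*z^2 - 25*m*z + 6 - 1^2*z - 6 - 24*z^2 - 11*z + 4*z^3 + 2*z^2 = -63*m^3 - 33*m^2 + 6*m + 4*z^3 + z^2*(-52*m - 22) + z*(151*m^2 + 77*m - 12)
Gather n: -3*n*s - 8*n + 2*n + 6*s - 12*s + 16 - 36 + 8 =n*(-3*s - 6) - 6*s - 12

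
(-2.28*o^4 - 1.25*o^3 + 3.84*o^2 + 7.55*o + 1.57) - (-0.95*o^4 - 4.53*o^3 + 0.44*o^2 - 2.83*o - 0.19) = -1.33*o^4 + 3.28*o^3 + 3.4*o^2 + 10.38*o + 1.76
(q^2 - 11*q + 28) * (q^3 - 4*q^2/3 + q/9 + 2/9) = q^5 - 37*q^4/3 + 385*q^3/9 - 115*q^2/3 + 2*q/3 + 56/9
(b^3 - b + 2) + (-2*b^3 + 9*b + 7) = -b^3 + 8*b + 9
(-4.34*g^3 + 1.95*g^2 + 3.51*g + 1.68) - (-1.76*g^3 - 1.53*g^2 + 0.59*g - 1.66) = -2.58*g^3 + 3.48*g^2 + 2.92*g + 3.34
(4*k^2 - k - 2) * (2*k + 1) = 8*k^3 + 2*k^2 - 5*k - 2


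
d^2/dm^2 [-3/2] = 0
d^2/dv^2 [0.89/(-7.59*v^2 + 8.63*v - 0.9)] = (102.542418*v^2 - 116.593026*v - 0.89*(15.18*v - 8.63)*(30.36*v - 17.26) + 12.15918)/(7.59*v^2 - 8.63*v + 0.9)^3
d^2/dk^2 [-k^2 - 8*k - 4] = -2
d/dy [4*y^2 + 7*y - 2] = 8*y + 7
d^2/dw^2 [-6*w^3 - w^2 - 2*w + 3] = -36*w - 2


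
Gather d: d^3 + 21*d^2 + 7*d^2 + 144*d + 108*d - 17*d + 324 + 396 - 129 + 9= d^3 + 28*d^2 + 235*d + 600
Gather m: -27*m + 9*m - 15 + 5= -18*m - 10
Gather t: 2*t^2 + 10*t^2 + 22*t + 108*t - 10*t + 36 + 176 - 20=12*t^2 + 120*t + 192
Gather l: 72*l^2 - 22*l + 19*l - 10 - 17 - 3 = 72*l^2 - 3*l - 30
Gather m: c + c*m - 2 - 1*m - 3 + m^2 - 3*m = c + m^2 + m*(c - 4) - 5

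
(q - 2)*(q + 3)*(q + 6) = q^3 + 7*q^2 - 36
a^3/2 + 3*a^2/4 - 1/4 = (a/2 + 1/2)*(a - 1/2)*(a + 1)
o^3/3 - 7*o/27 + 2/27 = (o/3 + 1/3)*(o - 2/3)*(o - 1/3)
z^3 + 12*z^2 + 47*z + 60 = (z + 3)*(z + 4)*(z + 5)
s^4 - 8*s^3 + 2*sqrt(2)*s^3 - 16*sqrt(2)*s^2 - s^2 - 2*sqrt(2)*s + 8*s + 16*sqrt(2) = (s - 8)*(s - 1)*(s + 1)*(s + 2*sqrt(2))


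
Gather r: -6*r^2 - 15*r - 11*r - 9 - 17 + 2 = -6*r^2 - 26*r - 24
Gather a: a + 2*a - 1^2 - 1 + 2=3*a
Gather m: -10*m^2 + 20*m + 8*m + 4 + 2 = -10*m^2 + 28*m + 6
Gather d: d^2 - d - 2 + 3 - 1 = d^2 - d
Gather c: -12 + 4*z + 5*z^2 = 5*z^2 + 4*z - 12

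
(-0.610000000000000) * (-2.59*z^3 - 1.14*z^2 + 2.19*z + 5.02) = 1.5799*z^3 + 0.6954*z^2 - 1.3359*z - 3.0622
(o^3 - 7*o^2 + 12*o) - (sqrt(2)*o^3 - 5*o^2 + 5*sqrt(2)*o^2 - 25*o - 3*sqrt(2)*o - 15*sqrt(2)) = -sqrt(2)*o^3 + o^3 - 5*sqrt(2)*o^2 - 2*o^2 + 3*sqrt(2)*o + 37*o + 15*sqrt(2)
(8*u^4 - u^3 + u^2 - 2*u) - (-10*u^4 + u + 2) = 18*u^4 - u^3 + u^2 - 3*u - 2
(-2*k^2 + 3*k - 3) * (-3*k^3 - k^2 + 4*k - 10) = 6*k^5 - 7*k^4 - 2*k^3 + 35*k^2 - 42*k + 30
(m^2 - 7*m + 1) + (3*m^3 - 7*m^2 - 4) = 3*m^3 - 6*m^2 - 7*m - 3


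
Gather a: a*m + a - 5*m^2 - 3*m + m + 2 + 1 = a*(m + 1) - 5*m^2 - 2*m + 3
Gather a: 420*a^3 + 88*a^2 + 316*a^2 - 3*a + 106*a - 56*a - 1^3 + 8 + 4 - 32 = 420*a^3 + 404*a^2 + 47*a - 21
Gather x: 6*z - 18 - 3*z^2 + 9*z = -3*z^2 + 15*z - 18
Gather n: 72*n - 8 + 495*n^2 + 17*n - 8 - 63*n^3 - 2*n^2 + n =-63*n^3 + 493*n^2 + 90*n - 16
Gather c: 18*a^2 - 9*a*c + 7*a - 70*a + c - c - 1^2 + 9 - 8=18*a^2 - 9*a*c - 63*a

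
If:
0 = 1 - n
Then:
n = 1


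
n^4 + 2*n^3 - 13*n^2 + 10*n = n*(n - 2)*(n - 1)*(n + 5)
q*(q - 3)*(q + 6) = q^3 + 3*q^2 - 18*q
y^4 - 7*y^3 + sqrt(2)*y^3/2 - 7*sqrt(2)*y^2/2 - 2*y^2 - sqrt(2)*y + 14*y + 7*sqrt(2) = (y - 7)*(y - sqrt(2))*(y + sqrt(2)/2)*(y + sqrt(2))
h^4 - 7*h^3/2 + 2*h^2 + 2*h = h*(h - 2)^2*(h + 1/2)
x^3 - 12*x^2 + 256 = (x - 8)^2*(x + 4)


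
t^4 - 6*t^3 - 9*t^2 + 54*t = t*(t - 6)*(t - 3)*(t + 3)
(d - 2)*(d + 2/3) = d^2 - 4*d/3 - 4/3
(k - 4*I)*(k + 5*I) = k^2 + I*k + 20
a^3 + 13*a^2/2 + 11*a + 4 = (a + 1/2)*(a + 2)*(a + 4)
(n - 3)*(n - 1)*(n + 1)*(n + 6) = n^4 + 3*n^3 - 19*n^2 - 3*n + 18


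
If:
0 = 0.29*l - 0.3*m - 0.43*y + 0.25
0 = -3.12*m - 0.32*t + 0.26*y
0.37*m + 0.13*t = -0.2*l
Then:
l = 2.08519535638497*y - 1.12033454000749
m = 0.582355511172138*y - 0.24965672200724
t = 2.43415303957059 - 4.86546623392835*y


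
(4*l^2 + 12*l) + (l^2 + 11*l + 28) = 5*l^2 + 23*l + 28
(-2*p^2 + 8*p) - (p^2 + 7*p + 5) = -3*p^2 + p - 5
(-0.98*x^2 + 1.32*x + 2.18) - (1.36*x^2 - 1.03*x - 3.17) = -2.34*x^2 + 2.35*x + 5.35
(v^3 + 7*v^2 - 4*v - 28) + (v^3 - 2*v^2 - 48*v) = 2*v^3 + 5*v^2 - 52*v - 28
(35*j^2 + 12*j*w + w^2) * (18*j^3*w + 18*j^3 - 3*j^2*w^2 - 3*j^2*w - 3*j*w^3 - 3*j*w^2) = 630*j^5*w + 630*j^5 + 111*j^4*w^2 + 111*j^4*w - 123*j^3*w^3 - 123*j^3*w^2 - 39*j^2*w^4 - 39*j^2*w^3 - 3*j*w^5 - 3*j*w^4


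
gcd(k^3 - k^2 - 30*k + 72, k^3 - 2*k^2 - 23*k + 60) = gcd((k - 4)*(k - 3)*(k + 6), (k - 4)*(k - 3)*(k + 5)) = k^2 - 7*k + 12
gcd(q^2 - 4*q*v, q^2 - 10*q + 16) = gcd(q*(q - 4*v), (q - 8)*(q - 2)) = 1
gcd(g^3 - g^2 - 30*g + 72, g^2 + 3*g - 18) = g^2 + 3*g - 18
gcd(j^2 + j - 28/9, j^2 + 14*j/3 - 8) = j - 4/3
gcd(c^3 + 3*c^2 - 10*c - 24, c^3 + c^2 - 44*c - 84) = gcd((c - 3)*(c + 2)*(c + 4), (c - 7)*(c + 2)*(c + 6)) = c + 2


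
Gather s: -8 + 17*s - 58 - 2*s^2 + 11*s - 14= -2*s^2 + 28*s - 80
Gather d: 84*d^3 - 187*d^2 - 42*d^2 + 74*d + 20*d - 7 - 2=84*d^3 - 229*d^2 + 94*d - 9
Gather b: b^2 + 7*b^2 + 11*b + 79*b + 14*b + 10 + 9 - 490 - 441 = 8*b^2 + 104*b - 912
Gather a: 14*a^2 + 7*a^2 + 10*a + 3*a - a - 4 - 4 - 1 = 21*a^2 + 12*a - 9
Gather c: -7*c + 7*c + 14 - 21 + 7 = 0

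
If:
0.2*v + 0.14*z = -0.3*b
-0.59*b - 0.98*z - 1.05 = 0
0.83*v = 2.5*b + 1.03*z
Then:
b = 0.62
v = 0.08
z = -1.45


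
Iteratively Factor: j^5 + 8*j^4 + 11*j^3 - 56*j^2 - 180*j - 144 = (j + 3)*(j^4 + 5*j^3 - 4*j^2 - 44*j - 48) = (j + 2)*(j + 3)*(j^3 + 3*j^2 - 10*j - 24) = (j + 2)^2*(j + 3)*(j^2 + j - 12) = (j - 3)*(j + 2)^2*(j + 3)*(j + 4)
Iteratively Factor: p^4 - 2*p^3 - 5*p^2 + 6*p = (p - 3)*(p^3 + p^2 - 2*p) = (p - 3)*(p - 1)*(p^2 + 2*p) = (p - 3)*(p - 1)*(p + 2)*(p)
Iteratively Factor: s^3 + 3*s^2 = (s)*(s^2 + 3*s) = s^2*(s + 3)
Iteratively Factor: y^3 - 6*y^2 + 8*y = (y - 2)*(y^2 - 4*y) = (y - 4)*(y - 2)*(y)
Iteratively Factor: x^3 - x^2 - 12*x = (x - 4)*(x^2 + 3*x) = x*(x - 4)*(x + 3)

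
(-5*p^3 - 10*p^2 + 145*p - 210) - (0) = -5*p^3 - 10*p^2 + 145*p - 210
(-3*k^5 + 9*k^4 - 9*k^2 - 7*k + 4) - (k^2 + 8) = -3*k^5 + 9*k^4 - 10*k^2 - 7*k - 4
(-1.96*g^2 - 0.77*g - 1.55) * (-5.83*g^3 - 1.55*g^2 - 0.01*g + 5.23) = 11.4268*g^5 + 7.5271*g^4 + 10.2496*g^3 - 7.8406*g^2 - 4.0116*g - 8.1065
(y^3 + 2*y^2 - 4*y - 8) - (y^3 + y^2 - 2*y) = y^2 - 2*y - 8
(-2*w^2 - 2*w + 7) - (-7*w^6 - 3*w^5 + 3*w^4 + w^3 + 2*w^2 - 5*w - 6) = 7*w^6 + 3*w^5 - 3*w^4 - w^3 - 4*w^2 + 3*w + 13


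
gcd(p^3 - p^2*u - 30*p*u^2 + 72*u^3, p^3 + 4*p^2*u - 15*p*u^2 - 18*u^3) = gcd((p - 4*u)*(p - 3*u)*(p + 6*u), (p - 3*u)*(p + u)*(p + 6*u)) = p^2 + 3*p*u - 18*u^2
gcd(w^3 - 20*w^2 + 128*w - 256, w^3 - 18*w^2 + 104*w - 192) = w^2 - 12*w + 32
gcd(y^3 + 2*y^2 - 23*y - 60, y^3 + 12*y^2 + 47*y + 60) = y^2 + 7*y + 12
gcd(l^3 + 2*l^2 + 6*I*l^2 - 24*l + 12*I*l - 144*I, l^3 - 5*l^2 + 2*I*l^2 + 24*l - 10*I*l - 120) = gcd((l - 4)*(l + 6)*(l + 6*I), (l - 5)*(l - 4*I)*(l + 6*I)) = l + 6*I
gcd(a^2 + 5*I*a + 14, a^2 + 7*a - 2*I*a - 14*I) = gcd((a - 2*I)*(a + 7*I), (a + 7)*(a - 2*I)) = a - 2*I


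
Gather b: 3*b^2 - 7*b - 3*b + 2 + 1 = 3*b^2 - 10*b + 3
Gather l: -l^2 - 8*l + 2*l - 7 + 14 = -l^2 - 6*l + 7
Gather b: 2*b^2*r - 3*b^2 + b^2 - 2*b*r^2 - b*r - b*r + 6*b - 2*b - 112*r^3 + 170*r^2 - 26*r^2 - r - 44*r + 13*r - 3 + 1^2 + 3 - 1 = b^2*(2*r - 2) + b*(-2*r^2 - 2*r + 4) - 112*r^3 + 144*r^2 - 32*r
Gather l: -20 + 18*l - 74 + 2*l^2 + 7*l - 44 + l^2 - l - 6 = 3*l^2 + 24*l - 144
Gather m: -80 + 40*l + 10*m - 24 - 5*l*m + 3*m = 40*l + m*(13 - 5*l) - 104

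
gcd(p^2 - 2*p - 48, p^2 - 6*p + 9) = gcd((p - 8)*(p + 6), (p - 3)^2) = 1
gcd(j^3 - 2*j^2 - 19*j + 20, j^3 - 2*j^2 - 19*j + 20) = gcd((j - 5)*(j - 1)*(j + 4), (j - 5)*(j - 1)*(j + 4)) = j^3 - 2*j^2 - 19*j + 20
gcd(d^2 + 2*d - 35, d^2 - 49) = d + 7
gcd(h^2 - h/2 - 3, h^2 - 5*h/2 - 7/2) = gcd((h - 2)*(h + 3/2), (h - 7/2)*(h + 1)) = 1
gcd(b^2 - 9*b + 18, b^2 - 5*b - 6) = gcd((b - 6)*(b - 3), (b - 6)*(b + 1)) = b - 6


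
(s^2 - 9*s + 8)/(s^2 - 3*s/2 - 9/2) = 2*(-s^2 + 9*s - 8)/(-2*s^2 + 3*s + 9)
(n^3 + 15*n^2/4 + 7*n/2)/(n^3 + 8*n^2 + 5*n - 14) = n*(4*n + 7)/(4*(n^2 + 6*n - 7))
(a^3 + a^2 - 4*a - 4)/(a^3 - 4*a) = (a + 1)/a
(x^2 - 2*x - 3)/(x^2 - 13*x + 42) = (x^2 - 2*x - 3)/(x^2 - 13*x + 42)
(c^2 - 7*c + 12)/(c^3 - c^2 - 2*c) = (-c^2 + 7*c - 12)/(c*(-c^2 + c + 2))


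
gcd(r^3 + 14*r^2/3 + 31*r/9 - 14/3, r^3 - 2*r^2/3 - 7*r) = r + 7/3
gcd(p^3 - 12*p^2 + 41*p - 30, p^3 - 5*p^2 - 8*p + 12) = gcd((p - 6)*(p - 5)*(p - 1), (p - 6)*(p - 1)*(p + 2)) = p^2 - 7*p + 6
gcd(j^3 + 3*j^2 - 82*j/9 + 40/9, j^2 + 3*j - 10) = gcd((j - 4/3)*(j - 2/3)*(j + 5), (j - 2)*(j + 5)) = j + 5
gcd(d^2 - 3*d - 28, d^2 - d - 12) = 1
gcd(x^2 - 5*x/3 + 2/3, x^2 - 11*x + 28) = 1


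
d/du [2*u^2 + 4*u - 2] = 4*u + 4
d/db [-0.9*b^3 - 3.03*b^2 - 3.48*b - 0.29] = -2.7*b^2 - 6.06*b - 3.48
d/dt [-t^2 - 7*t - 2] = -2*t - 7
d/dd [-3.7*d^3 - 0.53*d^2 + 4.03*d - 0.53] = -11.1*d^2 - 1.06*d + 4.03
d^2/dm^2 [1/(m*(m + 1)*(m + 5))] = 2*(6*m^4 + 48*m^3 + 123*m^2 + 90*m + 25)/(m^3*(m^6 + 18*m^5 + 123*m^4 + 396*m^3 + 615*m^2 + 450*m + 125))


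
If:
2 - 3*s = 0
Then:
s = 2/3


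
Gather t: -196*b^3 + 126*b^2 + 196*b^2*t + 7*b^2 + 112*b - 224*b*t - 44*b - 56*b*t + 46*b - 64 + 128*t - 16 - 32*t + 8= -196*b^3 + 133*b^2 + 114*b + t*(196*b^2 - 280*b + 96) - 72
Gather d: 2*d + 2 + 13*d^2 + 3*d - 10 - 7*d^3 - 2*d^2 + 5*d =-7*d^3 + 11*d^2 + 10*d - 8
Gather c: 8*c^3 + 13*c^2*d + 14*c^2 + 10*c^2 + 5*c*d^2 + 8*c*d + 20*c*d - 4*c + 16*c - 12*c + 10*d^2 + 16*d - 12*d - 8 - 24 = 8*c^3 + c^2*(13*d + 24) + c*(5*d^2 + 28*d) + 10*d^2 + 4*d - 32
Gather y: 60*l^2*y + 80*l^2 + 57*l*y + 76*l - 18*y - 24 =80*l^2 + 76*l + y*(60*l^2 + 57*l - 18) - 24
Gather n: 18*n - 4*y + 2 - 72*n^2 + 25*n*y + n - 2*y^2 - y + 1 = -72*n^2 + n*(25*y + 19) - 2*y^2 - 5*y + 3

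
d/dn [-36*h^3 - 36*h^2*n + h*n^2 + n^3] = -36*h^2 + 2*h*n + 3*n^2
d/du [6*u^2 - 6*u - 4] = 12*u - 6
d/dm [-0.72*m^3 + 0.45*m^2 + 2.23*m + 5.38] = -2.16*m^2 + 0.9*m + 2.23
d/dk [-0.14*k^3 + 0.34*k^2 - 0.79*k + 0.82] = -0.42*k^2 + 0.68*k - 0.79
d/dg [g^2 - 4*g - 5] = 2*g - 4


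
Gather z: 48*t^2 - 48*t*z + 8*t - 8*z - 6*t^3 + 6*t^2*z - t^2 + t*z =-6*t^3 + 47*t^2 + 8*t + z*(6*t^2 - 47*t - 8)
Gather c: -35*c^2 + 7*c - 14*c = -35*c^2 - 7*c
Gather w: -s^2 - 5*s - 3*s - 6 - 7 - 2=-s^2 - 8*s - 15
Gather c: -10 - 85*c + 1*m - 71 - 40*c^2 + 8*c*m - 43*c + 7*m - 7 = -40*c^2 + c*(8*m - 128) + 8*m - 88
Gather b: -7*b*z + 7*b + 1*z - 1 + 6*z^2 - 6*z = b*(7 - 7*z) + 6*z^2 - 5*z - 1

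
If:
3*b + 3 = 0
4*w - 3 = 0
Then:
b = -1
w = 3/4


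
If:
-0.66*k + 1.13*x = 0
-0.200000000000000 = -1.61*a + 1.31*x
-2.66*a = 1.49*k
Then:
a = 0.07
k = -0.12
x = -0.07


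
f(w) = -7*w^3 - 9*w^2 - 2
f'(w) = -21*w^2 - 18*w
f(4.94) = -1065.51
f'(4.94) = -601.40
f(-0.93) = -4.15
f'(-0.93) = -1.42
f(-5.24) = 758.03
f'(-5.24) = -482.29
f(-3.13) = 124.48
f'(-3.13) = -149.39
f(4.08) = -627.24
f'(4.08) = -423.01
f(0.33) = -3.23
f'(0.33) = -8.23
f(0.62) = -7.13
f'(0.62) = -19.23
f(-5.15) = 715.43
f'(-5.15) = -464.27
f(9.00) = -5834.00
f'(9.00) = -1863.00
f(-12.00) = 10798.00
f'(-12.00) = -2808.00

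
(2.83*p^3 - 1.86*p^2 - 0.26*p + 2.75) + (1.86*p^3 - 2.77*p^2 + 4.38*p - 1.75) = 4.69*p^3 - 4.63*p^2 + 4.12*p + 1.0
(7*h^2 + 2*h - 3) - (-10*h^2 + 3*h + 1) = 17*h^2 - h - 4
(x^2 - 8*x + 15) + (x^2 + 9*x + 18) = 2*x^2 + x + 33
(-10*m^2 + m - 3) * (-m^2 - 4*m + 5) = 10*m^4 + 39*m^3 - 51*m^2 + 17*m - 15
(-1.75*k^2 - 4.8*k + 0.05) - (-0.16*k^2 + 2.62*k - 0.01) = -1.59*k^2 - 7.42*k + 0.06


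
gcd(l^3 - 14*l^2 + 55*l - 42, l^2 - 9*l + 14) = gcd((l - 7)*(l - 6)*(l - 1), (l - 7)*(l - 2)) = l - 7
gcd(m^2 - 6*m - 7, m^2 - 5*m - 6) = m + 1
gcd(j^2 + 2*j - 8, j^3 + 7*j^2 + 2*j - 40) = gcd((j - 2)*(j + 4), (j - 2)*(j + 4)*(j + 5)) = j^2 + 2*j - 8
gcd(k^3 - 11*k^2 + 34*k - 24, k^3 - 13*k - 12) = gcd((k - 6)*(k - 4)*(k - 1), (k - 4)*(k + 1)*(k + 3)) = k - 4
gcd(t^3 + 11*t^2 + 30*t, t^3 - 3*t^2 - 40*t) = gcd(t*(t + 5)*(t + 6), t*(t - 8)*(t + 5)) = t^2 + 5*t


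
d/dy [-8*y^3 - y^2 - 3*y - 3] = -24*y^2 - 2*y - 3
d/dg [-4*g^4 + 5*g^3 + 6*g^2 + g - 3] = -16*g^3 + 15*g^2 + 12*g + 1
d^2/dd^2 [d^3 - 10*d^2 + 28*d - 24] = 6*d - 20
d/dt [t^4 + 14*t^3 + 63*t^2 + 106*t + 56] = 4*t^3 + 42*t^2 + 126*t + 106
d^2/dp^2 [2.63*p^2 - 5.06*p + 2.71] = 5.26000000000000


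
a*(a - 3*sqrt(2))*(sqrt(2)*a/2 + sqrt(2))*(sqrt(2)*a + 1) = a^4 - 5*sqrt(2)*a^3/2 + 2*a^3 - 5*sqrt(2)*a^2 - 3*a^2 - 6*a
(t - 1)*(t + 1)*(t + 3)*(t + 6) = t^4 + 9*t^3 + 17*t^2 - 9*t - 18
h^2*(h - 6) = h^3 - 6*h^2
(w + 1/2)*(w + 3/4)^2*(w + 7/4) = w^4 + 15*w^3/4 + 77*w^2/16 + 165*w/64 + 63/128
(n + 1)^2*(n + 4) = n^3 + 6*n^2 + 9*n + 4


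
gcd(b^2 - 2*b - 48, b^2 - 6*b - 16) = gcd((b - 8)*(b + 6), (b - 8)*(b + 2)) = b - 8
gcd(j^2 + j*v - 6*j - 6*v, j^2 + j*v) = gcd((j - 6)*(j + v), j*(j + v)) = j + v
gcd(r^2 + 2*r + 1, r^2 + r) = r + 1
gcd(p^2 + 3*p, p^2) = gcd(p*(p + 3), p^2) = p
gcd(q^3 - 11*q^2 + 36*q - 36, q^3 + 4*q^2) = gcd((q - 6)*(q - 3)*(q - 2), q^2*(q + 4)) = 1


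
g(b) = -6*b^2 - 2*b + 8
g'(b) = -12*b - 2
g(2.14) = -23.76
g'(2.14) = -27.68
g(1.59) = -10.35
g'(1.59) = -21.08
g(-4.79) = -120.08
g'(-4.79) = 55.48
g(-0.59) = 7.09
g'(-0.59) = 5.08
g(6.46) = -255.31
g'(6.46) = -79.52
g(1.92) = -17.96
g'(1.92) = -25.04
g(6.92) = -293.16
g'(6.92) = -85.04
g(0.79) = 2.68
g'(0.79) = -11.48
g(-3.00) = -40.00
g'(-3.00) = 34.00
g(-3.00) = -40.00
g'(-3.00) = 34.00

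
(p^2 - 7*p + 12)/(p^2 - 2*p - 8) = (p - 3)/(p + 2)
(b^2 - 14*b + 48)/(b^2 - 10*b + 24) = (b - 8)/(b - 4)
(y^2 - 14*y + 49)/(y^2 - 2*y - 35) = (y - 7)/(y + 5)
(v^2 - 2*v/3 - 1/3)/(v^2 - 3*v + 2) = (v + 1/3)/(v - 2)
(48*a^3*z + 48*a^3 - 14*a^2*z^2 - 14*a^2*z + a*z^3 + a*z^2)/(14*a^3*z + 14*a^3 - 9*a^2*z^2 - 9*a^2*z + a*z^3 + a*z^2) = (48*a^2 - 14*a*z + z^2)/(14*a^2 - 9*a*z + z^2)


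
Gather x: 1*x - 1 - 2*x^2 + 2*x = -2*x^2 + 3*x - 1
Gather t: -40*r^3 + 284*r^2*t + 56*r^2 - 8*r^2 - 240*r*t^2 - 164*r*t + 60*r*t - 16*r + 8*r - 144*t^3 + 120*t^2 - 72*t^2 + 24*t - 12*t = -40*r^3 + 48*r^2 - 8*r - 144*t^3 + t^2*(48 - 240*r) + t*(284*r^2 - 104*r + 12)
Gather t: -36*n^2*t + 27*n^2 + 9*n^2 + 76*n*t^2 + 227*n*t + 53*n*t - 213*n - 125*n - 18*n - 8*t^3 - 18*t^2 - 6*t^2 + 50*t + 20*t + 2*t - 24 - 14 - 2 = 36*n^2 - 356*n - 8*t^3 + t^2*(76*n - 24) + t*(-36*n^2 + 280*n + 72) - 40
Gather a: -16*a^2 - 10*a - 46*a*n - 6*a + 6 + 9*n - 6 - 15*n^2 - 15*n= -16*a^2 + a*(-46*n - 16) - 15*n^2 - 6*n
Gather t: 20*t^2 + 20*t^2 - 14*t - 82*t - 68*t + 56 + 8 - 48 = 40*t^2 - 164*t + 16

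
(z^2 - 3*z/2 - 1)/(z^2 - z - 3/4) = 2*(z - 2)/(2*z - 3)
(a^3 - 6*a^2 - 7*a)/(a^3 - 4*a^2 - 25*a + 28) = a*(a + 1)/(a^2 + 3*a - 4)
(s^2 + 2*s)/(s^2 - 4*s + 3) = s*(s + 2)/(s^2 - 4*s + 3)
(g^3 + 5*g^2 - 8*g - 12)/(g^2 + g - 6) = (g^2 + 7*g + 6)/(g + 3)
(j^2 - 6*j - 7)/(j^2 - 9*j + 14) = (j + 1)/(j - 2)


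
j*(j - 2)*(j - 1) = j^3 - 3*j^2 + 2*j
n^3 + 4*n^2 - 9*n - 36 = (n - 3)*(n + 3)*(n + 4)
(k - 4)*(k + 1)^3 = k^4 - k^3 - 9*k^2 - 11*k - 4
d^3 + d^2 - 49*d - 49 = (d - 7)*(d + 1)*(d + 7)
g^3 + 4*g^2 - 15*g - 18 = (g - 3)*(g + 1)*(g + 6)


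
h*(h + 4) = h^2 + 4*h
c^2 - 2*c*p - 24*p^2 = (c - 6*p)*(c + 4*p)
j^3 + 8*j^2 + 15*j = j*(j + 3)*(j + 5)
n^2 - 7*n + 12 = (n - 4)*(n - 3)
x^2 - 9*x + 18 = (x - 6)*(x - 3)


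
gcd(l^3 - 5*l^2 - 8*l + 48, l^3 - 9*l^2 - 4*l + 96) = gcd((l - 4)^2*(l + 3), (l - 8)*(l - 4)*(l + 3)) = l^2 - l - 12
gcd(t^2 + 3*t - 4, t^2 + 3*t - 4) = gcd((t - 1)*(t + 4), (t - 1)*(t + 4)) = t^2 + 3*t - 4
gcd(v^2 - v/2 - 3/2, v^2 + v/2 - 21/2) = 1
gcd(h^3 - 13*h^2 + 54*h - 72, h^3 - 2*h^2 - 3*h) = h - 3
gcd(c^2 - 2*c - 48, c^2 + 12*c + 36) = c + 6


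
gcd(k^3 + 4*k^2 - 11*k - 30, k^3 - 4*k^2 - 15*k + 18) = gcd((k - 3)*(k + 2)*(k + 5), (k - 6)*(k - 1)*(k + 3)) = 1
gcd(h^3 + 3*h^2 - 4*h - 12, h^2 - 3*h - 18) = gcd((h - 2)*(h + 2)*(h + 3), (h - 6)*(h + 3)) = h + 3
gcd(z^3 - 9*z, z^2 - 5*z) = z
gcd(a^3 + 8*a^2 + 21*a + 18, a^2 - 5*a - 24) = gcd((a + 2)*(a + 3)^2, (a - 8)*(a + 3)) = a + 3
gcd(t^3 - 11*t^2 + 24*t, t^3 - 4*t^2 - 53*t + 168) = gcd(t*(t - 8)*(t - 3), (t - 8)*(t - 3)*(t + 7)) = t^2 - 11*t + 24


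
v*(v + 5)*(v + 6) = v^3 + 11*v^2 + 30*v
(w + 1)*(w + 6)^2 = w^3 + 13*w^2 + 48*w + 36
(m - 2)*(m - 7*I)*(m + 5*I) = m^3 - 2*m^2 - 2*I*m^2 + 35*m + 4*I*m - 70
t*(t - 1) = t^2 - t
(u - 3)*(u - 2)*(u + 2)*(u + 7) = u^4 + 4*u^3 - 25*u^2 - 16*u + 84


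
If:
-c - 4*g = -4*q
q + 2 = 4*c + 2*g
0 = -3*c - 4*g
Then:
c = 2/3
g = -1/2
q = -1/3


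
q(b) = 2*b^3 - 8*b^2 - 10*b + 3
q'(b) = 6*b^2 - 16*b - 10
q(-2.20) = -35.02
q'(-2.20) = 54.24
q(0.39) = -2.00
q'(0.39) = -15.33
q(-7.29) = -1124.09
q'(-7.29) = 425.50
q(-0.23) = 4.85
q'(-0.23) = -6.00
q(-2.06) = -27.83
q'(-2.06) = 48.42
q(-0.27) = 5.08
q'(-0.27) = -5.24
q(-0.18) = 4.53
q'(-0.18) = -6.93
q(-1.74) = -14.36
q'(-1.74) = 36.01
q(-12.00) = -4485.00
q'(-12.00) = 1046.00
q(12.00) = 2187.00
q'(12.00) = 662.00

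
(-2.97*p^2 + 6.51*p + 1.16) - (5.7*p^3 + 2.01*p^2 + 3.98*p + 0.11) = -5.7*p^3 - 4.98*p^2 + 2.53*p + 1.05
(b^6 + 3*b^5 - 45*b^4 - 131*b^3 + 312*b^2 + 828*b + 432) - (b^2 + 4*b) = b^6 + 3*b^5 - 45*b^4 - 131*b^3 + 311*b^2 + 824*b + 432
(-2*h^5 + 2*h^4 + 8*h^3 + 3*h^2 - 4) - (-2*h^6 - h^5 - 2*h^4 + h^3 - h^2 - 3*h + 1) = 2*h^6 - h^5 + 4*h^4 + 7*h^3 + 4*h^2 + 3*h - 5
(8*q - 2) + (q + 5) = 9*q + 3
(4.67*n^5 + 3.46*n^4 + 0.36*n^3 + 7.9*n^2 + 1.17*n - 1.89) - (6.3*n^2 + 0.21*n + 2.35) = 4.67*n^5 + 3.46*n^4 + 0.36*n^3 + 1.6*n^2 + 0.96*n - 4.24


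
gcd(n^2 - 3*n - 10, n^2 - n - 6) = n + 2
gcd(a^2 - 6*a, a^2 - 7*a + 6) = a - 6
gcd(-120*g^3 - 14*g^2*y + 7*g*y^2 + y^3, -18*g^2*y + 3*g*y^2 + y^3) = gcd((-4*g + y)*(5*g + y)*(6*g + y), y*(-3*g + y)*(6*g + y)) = 6*g + y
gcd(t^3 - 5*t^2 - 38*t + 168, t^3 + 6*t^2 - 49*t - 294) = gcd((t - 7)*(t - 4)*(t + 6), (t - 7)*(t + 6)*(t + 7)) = t^2 - t - 42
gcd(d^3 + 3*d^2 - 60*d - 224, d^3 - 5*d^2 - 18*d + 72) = d + 4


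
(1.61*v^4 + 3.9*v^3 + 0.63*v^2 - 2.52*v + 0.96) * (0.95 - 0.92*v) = -1.4812*v^5 - 2.0585*v^4 + 3.1254*v^3 + 2.9169*v^2 - 3.2772*v + 0.912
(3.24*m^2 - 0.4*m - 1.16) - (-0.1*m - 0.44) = 3.24*m^2 - 0.3*m - 0.72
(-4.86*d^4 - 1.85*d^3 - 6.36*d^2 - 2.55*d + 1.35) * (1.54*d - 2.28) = -7.4844*d^5 + 8.2318*d^4 - 5.5764*d^3 + 10.5738*d^2 + 7.893*d - 3.078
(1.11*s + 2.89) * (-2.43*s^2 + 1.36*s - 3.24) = -2.6973*s^3 - 5.5131*s^2 + 0.334*s - 9.3636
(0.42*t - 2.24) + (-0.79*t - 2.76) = -0.37*t - 5.0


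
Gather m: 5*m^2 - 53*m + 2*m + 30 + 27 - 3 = 5*m^2 - 51*m + 54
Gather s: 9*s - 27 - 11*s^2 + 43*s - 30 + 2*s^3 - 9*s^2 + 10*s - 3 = 2*s^3 - 20*s^2 + 62*s - 60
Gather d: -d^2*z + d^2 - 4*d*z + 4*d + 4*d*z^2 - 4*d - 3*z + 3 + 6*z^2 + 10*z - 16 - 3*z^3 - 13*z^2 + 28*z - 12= d^2*(1 - z) + d*(4*z^2 - 4*z) - 3*z^3 - 7*z^2 + 35*z - 25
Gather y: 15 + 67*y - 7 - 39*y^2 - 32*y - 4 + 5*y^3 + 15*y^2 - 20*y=5*y^3 - 24*y^2 + 15*y + 4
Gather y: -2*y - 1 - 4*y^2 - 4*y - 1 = -4*y^2 - 6*y - 2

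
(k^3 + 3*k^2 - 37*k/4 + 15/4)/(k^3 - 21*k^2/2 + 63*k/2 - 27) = (2*k^2 + 9*k - 5)/(2*(k^2 - 9*k + 18))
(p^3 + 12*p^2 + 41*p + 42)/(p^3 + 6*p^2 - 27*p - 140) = (p^2 + 5*p + 6)/(p^2 - p - 20)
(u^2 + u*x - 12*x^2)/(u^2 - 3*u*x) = (u + 4*x)/u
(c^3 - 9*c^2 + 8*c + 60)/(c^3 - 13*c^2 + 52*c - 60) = (c + 2)/(c - 2)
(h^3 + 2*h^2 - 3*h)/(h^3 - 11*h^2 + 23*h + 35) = h*(h^2 + 2*h - 3)/(h^3 - 11*h^2 + 23*h + 35)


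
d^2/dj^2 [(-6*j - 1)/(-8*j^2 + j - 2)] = 2*((6*j + 1)*(16*j - 1)^2 - 2*(72*j + 1)*(8*j^2 - j + 2))/(8*j^2 - j + 2)^3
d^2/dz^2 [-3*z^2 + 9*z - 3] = -6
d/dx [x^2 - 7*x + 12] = 2*x - 7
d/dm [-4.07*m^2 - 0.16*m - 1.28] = -8.14*m - 0.16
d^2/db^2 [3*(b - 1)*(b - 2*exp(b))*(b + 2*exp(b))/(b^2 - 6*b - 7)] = 6*(-8*b^5*exp(2*b) + 112*b^4*exp(2*b) - 340*b^3*exp(2*b) + 37*b^3 - 340*b^2*exp(2*b) + 105*b^2 - 388*b*exp(2*b) + 147*b + 4*exp(2*b) - 49)/(b^6 - 18*b^5 + 87*b^4 + 36*b^3 - 609*b^2 - 882*b - 343)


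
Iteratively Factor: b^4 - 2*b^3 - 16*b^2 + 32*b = (b - 4)*(b^3 + 2*b^2 - 8*b) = (b - 4)*(b + 4)*(b^2 - 2*b) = b*(b - 4)*(b + 4)*(b - 2)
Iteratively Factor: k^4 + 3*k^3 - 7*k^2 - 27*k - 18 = (k + 2)*(k^3 + k^2 - 9*k - 9) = (k - 3)*(k + 2)*(k^2 + 4*k + 3) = (k - 3)*(k + 2)*(k + 3)*(k + 1)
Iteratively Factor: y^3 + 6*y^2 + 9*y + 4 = (y + 1)*(y^2 + 5*y + 4) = (y + 1)^2*(y + 4)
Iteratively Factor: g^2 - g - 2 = (g + 1)*(g - 2)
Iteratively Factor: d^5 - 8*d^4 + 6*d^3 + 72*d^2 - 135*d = (d - 5)*(d^4 - 3*d^3 - 9*d^2 + 27*d) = (d - 5)*(d - 3)*(d^3 - 9*d) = d*(d - 5)*(d - 3)*(d^2 - 9) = d*(d - 5)*(d - 3)*(d + 3)*(d - 3)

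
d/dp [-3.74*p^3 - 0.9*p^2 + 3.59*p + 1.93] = -11.22*p^2 - 1.8*p + 3.59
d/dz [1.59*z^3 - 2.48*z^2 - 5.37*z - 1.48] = 4.77*z^2 - 4.96*z - 5.37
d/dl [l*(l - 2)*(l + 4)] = 3*l^2 + 4*l - 8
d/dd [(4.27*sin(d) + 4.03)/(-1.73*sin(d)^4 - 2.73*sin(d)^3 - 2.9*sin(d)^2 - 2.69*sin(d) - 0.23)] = (22.1613*sin(d)^4 + 51.2018*sin(d)^3 + 45.3887*sin(d)^2 + 23.374*sin(d) + 9.8586)*cos(d)/(2.9929*sin(d)^8 + 9.4458*sin(d)^7 + 17.4869*sin(d)^6 + 25.1414*sin(d)^5 + 23.8932*sin(d)^4 + 16.8578*sin(d)^3 + 8.5701*sin(d)^2 + 1.2374*sin(d) + 0.0529)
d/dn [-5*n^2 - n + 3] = -10*n - 1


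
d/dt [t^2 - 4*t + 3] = 2*t - 4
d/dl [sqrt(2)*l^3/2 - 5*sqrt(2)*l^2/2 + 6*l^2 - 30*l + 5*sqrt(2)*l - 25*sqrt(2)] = 3*sqrt(2)*l^2/2 - 5*sqrt(2)*l + 12*l - 30 + 5*sqrt(2)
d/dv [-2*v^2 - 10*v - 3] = -4*v - 10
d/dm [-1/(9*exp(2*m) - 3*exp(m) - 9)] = (6*exp(m) - 1)*exp(m)/(3*(-3*exp(2*m) + exp(m) + 3)^2)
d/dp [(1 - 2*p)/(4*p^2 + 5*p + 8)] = (8*p^2 - 8*p - 21)/(16*p^4 + 40*p^3 + 89*p^2 + 80*p + 64)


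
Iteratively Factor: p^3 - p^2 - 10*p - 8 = (p - 4)*(p^2 + 3*p + 2) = (p - 4)*(p + 2)*(p + 1)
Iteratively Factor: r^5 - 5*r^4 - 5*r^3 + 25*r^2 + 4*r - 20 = (r + 2)*(r^4 - 7*r^3 + 9*r^2 + 7*r - 10) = (r - 2)*(r + 2)*(r^3 - 5*r^2 - r + 5) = (r - 5)*(r - 2)*(r + 2)*(r^2 - 1) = (r - 5)*(r - 2)*(r + 1)*(r + 2)*(r - 1)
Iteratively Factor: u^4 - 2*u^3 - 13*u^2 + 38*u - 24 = (u + 4)*(u^3 - 6*u^2 + 11*u - 6) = (u - 1)*(u + 4)*(u^2 - 5*u + 6) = (u - 2)*(u - 1)*(u + 4)*(u - 3)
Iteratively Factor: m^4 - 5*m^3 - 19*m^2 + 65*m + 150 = (m + 2)*(m^3 - 7*m^2 - 5*m + 75) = (m - 5)*(m + 2)*(m^2 - 2*m - 15) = (m - 5)*(m + 2)*(m + 3)*(m - 5)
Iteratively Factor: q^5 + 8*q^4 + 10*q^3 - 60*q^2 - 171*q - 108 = (q - 3)*(q^4 + 11*q^3 + 43*q^2 + 69*q + 36) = (q - 3)*(q + 4)*(q^3 + 7*q^2 + 15*q + 9) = (q - 3)*(q + 3)*(q + 4)*(q^2 + 4*q + 3) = (q - 3)*(q + 1)*(q + 3)*(q + 4)*(q + 3)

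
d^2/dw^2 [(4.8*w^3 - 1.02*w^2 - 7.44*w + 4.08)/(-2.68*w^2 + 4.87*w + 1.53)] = (1.13686837721616e-13*w^4 - 133.546704*w^3 - 365.322384*w^2 + 435.127104*w - 333.0861)/(19.248832*w^6 - 104.934864*w^5 + 157.71666*w^4 + 4.31238500000001*w^3 - 90.039735*w^2 - 34.200549*w - 3.581577)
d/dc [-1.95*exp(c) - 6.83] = -1.95*exp(c)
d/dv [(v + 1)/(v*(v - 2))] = (-v^2 - 2*v + 2)/(v^2*(v^2 - 4*v + 4))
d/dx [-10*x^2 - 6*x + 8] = -20*x - 6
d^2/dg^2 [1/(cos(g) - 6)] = (sin(g)^2 - 6*cos(g) + 1)/(cos(g) - 6)^3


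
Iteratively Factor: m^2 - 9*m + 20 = (m - 5)*(m - 4)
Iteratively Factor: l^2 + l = (l)*(l + 1)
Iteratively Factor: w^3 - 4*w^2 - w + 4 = (w - 4)*(w^2 - 1) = (w - 4)*(w - 1)*(w + 1)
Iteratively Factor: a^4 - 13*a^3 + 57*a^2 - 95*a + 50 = (a - 5)*(a^3 - 8*a^2 + 17*a - 10) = (a - 5)^2*(a^2 - 3*a + 2) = (a - 5)^2*(a - 1)*(a - 2)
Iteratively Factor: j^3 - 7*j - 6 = (j + 1)*(j^2 - j - 6) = (j + 1)*(j + 2)*(j - 3)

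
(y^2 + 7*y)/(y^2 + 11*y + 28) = y/(y + 4)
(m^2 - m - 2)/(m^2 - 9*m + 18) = (m^2 - m - 2)/(m^2 - 9*m + 18)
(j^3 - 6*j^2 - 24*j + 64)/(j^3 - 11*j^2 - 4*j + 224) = (j - 2)/(j - 7)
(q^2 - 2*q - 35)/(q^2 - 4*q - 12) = (-q^2 + 2*q + 35)/(-q^2 + 4*q + 12)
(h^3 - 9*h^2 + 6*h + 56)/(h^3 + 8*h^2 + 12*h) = (h^2 - 11*h + 28)/(h*(h + 6))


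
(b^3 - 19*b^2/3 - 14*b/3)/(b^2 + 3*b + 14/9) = 3*b*(b - 7)/(3*b + 7)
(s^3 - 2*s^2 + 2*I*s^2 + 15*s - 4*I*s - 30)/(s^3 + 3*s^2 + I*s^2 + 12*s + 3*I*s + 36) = (s^2 + s*(-2 + 5*I) - 10*I)/(s^2 + s*(3 + 4*I) + 12*I)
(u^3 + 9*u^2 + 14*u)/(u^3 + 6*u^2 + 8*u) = (u + 7)/(u + 4)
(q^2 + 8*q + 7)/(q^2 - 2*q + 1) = (q^2 + 8*q + 7)/(q^2 - 2*q + 1)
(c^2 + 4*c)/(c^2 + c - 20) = c*(c + 4)/(c^2 + c - 20)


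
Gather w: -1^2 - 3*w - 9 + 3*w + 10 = 0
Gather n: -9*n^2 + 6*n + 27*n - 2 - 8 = -9*n^2 + 33*n - 10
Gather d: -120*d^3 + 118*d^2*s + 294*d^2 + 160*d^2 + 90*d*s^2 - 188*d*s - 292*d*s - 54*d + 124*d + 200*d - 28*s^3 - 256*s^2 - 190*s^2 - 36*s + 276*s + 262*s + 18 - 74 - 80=-120*d^3 + d^2*(118*s + 454) + d*(90*s^2 - 480*s + 270) - 28*s^3 - 446*s^2 + 502*s - 136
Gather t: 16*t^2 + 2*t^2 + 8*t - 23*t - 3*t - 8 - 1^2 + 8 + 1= 18*t^2 - 18*t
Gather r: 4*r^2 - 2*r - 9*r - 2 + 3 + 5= 4*r^2 - 11*r + 6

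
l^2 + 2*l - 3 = (l - 1)*(l + 3)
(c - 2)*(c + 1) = c^2 - c - 2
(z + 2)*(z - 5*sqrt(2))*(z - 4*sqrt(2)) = z^3 - 9*sqrt(2)*z^2 + 2*z^2 - 18*sqrt(2)*z + 40*z + 80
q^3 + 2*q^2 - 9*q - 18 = (q - 3)*(q + 2)*(q + 3)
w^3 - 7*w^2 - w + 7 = (w - 7)*(w - 1)*(w + 1)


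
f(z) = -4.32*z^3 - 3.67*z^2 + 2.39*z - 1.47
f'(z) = -12.96*z^2 - 7.34*z + 2.39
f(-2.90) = 66.09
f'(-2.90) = -85.32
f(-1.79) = 7.27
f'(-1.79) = -26.00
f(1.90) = -39.81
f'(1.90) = -58.34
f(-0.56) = -3.20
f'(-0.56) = 2.44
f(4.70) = -519.82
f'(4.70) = -318.39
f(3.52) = -226.94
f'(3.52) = -184.03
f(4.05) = -338.97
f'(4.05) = -239.91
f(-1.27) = -1.58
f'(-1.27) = -9.19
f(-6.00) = 785.19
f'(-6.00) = -420.13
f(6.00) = -1052.37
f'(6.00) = -508.21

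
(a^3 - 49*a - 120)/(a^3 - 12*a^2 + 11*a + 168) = (a + 5)/(a - 7)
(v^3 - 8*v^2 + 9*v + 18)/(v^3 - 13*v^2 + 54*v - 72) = (v + 1)/(v - 4)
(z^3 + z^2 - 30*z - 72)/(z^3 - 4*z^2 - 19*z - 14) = (-z^3 - z^2 + 30*z + 72)/(-z^3 + 4*z^2 + 19*z + 14)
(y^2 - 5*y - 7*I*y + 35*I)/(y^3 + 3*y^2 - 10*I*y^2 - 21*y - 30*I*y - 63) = (y - 5)/(y^2 + 3*y*(1 - I) - 9*I)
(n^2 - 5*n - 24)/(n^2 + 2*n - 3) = (n - 8)/(n - 1)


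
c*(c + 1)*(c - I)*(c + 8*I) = c^4 + c^3 + 7*I*c^3 + 8*c^2 + 7*I*c^2 + 8*c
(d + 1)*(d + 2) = d^2 + 3*d + 2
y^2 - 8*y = y*(y - 8)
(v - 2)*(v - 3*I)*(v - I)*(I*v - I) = I*v^4 + 4*v^3 - 3*I*v^3 - 12*v^2 - I*v^2 + 8*v + 9*I*v - 6*I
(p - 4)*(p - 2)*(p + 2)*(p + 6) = p^4 + 2*p^3 - 28*p^2 - 8*p + 96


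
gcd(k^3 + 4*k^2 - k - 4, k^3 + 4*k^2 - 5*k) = k - 1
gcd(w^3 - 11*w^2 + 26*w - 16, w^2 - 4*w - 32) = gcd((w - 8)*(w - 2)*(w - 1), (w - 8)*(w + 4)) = w - 8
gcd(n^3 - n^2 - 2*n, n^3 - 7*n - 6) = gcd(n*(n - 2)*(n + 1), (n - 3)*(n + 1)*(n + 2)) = n + 1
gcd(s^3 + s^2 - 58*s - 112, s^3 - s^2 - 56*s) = s^2 - s - 56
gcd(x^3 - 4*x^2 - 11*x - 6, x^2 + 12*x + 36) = 1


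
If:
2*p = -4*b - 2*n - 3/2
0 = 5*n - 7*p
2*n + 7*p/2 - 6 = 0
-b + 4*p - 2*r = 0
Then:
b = -85/56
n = 4/3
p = 20/21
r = 895/336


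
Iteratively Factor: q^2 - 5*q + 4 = (q - 4)*(q - 1)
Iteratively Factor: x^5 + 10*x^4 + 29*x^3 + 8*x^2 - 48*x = (x)*(x^4 + 10*x^3 + 29*x^2 + 8*x - 48) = x*(x - 1)*(x^3 + 11*x^2 + 40*x + 48) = x*(x - 1)*(x + 4)*(x^2 + 7*x + 12) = x*(x - 1)*(x + 4)^2*(x + 3)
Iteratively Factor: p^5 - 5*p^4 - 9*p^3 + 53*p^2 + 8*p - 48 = (p + 3)*(p^4 - 8*p^3 + 15*p^2 + 8*p - 16) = (p + 1)*(p + 3)*(p^3 - 9*p^2 + 24*p - 16) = (p - 4)*(p + 1)*(p + 3)*(p^2 - 5*p + 4) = (p - 4)*(p - 1)*(p + 1)*(p + 3)*(p - 4)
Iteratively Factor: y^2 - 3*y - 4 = (y - 4)*(y + 1)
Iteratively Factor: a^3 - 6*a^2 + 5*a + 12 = (a - 3)*(a^2 - 3*a - 4) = (a - 3)*(a + 1)*(a - 4)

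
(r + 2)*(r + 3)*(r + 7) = r^3 + 12*r^2 + 41*r + 42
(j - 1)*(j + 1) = j^2 - 1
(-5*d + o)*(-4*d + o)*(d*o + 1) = 20*d^3*o - 9*d^2*o^2 + 20*d^2 + d*o^3 - 9*d*o + o^2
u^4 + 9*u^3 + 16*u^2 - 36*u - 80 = (u - 2)*(u + 2)*(u + 4)*(u + 5)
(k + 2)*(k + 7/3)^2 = k^3 + 20*k^2/3 + 133*k/9 + 98/9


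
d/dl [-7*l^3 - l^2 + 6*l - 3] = -21*l^2 - 2*l + 6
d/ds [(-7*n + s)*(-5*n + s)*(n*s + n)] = n*(35*n^2 - 24*n*s - 12*n + 3*s^2 + 2*s)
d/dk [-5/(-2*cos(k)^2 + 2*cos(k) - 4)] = 5*(2*cos(k) - 1)*sin(k)/(2*(sin(k)^2 + cos(k) - 3)^2)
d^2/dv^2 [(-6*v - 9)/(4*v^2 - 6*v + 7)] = 24*(6*v*(4*v^2 - 6*v + 7) - (2*v + 3)*(4*v - 3)^2)/(4*v^2 - 6*v + 7)^3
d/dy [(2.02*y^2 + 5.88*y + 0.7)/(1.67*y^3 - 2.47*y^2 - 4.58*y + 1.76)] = (-3.3734*y^4 - 19.6392*y^3 + 1.765*y^2 + 10.5684*y + 13.5548)/(2.7889*y^6 - 8.2498*y^5 - 9.1963*y^4 + 28.5036*y^3 + 12.282*y^2 - 16.1216*y + 3.0976)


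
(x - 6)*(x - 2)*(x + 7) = x^3 - x^2 - 44*x + 84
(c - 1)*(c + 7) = c^2 + 6*c - 7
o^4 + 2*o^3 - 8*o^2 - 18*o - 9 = (o - 3)*(o + 1)^2*(o + 3)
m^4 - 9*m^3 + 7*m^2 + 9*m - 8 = (m - 8)*(m - 1)^2*(m + 1)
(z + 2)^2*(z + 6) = z^3 + 10*z^2 + 28*z + 24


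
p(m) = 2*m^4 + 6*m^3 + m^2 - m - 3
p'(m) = 8*m^3 + 18*m^2 + 2*m - 1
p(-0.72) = -3.46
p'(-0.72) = 3.91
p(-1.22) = -6.76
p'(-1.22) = 8.82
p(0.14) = -3.10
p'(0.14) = -0.35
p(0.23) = -3.10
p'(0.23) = 0.51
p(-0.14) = -2.86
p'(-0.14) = -0.95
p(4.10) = 988.39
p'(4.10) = 861.15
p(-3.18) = 21.87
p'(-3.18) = -82.60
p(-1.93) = -12.73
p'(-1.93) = 4.68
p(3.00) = 327.00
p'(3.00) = 383.00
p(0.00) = -3.00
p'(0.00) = -1.00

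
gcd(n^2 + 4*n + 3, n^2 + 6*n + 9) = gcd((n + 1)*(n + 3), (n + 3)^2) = n + 3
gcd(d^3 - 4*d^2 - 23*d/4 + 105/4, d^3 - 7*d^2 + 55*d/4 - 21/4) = d^2 - 13*d/2 + 21/2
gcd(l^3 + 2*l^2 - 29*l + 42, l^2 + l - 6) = l - 2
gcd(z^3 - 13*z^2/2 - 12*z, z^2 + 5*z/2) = z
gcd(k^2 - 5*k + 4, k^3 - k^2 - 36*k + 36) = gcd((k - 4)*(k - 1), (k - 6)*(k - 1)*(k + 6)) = k - 1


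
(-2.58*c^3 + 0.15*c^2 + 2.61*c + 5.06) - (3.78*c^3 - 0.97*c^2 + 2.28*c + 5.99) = -6.36*c^3 + 1.12*c^2 + 0.33*c - 0.930000000000001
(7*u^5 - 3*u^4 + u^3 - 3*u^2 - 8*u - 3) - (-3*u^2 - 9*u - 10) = 7*u^5 - 3*u^4 + u^3 + u + 7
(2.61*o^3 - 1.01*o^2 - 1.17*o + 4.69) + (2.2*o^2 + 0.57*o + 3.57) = 2.61*o^3 + 1.19*o^2 - 0.6*o + 8.26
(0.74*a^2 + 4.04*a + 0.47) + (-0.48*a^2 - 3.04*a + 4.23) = 0.26*a^2 + 1.0*a + 4.7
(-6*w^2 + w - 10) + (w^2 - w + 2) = -5*w^2 - 8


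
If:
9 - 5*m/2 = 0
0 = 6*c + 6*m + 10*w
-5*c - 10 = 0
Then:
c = -2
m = 18/5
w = -24/25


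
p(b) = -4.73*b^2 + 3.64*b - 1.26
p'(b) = 3.64 - 9.46*b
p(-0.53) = -4.52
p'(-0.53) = 8.65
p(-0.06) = -1.50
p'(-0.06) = 4.21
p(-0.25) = -2.47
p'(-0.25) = 6.00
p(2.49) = -21.52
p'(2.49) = -19.92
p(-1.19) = -12.29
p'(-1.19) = 14.90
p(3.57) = -48.55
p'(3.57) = -30.13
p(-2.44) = -38.30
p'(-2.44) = 26.72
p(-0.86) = -7.89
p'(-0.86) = 11.78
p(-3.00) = -54.75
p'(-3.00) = 32.02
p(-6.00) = -193.38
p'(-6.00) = 60.40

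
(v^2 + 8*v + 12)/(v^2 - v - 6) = (v + 6)/(v - 3)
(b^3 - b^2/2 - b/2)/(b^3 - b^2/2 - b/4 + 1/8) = 4*b*(b - 1)/(4*b^2 - 4*b + 1)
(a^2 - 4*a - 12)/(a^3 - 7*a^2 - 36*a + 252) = (a + 2)/(a^2 - a - 42)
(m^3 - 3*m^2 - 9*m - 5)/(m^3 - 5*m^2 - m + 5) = (m + 1)/(m - 1)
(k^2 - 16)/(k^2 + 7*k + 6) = (k^2 - 16)/(k^2 + 7*k + 6)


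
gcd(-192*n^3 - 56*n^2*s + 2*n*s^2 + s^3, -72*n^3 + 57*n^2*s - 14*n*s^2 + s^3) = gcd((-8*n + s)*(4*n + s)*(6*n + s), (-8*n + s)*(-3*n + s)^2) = -8*n + s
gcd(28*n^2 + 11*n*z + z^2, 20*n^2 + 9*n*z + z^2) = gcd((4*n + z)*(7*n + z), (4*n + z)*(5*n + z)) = 4*n + z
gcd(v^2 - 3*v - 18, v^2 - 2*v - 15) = v + 3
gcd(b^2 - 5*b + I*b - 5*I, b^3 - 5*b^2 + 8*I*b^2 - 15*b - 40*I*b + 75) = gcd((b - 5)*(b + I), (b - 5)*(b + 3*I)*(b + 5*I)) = b - 5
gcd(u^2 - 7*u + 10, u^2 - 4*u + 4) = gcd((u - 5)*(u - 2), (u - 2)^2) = u - 2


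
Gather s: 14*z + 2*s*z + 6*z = 2*s*z + 20*z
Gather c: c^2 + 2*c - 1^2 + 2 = c^2 + 2*c + 1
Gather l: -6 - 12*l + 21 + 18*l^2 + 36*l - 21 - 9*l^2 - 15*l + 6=9*l^2 + 9*l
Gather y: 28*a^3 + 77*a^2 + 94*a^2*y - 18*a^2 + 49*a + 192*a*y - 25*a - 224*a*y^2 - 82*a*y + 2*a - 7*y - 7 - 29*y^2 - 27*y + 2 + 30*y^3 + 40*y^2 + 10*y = 28*a^3 + 59*a^2 + 26*a + 30*y^3 + y^2*(11 - 224*a) + y*(94*a^2 + 110*a - 24) - 5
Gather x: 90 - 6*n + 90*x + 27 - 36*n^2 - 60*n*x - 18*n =-36*n^2 - 24*n + x*(90 - 60*n) + 117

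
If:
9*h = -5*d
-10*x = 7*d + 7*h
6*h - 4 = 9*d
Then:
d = -12/37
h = 20/111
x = 56/555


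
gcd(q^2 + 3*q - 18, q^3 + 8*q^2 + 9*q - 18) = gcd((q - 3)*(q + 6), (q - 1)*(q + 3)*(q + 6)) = q + 6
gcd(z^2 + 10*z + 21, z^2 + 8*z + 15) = z + 3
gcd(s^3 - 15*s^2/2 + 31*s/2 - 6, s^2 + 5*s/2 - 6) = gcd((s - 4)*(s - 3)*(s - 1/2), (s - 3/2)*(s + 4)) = 1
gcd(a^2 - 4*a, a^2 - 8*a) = a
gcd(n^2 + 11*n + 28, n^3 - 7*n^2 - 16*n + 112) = n + 4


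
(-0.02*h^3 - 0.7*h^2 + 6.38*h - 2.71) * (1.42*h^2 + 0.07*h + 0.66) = -0.0284*h^5 - 0.9954*h^4 + 8.9974*h^3 - 3.8636*h^2 + 4.0211*h - 1.7886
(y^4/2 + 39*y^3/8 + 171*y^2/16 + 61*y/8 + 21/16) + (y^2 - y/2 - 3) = y^4/2 + 39*y^3/8 + 187*y^2/16 + 57*y/8 - 27/16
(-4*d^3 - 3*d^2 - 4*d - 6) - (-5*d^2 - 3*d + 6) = -4*d^3 + 2*d^2 - d - 12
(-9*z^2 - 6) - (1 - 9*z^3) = 9*z^3 - 9*z^2 - 7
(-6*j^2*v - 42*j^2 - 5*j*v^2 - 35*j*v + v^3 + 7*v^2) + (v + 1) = -6*j^2*v - 42*j^2 - 5*j*v^2 - 35*j*v + v^3 + 7*v^2 + v + 1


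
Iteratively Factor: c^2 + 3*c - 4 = (c + 4)*(c - 1)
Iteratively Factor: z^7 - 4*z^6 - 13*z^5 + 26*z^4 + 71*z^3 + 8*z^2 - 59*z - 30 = (z + 2)*(z^6 - 6*z^5 - z^4 + 28*z^3 + 15*z^2 - 22*z - 15) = (z + 1)*(z + 2)*(z^5 - 7*z^4 + 6*z^3 + 22*z^2 - 7*z - 15) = (z - 5)*(z + 1)*(z + 2)*(z^4 - 2*z^3 - 4*z^2 + 2*z + 3) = (z - 5)*(z + 1)^2*(z + 2)*(z^3 - 3*z^2 - z + 3) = (z - 5)*(z + 1)^3*(z + 2)*(z^2 - 4*z + 3) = (z - 5)*(z - 1)*(z + 1)^3*(z + 2)*(z - 3)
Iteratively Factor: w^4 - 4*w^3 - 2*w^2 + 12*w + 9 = (w + 1)*(w^3 - 5*w^2 + 3*w + 9) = (w - 3)*(w + 1)*(w^2 - 2*w - 3) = (w - 3)^2*(w + 1)*(w + 1)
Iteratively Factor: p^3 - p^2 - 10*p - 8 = (p + 2)*(p^2 - 3*p - 4) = (p + 1)*(p + 2)*(p - 4)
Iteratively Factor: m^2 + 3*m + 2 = (m + 2)*(m + 1)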